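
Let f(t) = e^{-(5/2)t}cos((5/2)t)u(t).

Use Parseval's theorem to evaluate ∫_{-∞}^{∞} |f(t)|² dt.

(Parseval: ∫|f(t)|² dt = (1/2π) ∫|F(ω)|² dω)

∫|f(t)|² dt = \frac{3}{20}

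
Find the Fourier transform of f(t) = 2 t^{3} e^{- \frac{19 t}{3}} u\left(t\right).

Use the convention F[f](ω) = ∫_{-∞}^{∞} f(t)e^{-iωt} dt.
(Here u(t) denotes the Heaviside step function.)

F(ω) = \frac{972}{\left(3 i \omega + 19\right)^{4}}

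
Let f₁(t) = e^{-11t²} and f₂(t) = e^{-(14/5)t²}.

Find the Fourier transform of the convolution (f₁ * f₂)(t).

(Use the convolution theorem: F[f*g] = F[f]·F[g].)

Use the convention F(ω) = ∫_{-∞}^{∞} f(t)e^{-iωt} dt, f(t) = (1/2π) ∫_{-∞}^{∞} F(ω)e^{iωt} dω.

F[f₁*f₂](ω) = \frac{\sqrt{770} \pi e^{- \frac{69 \omega^{2}}{616}}}{154}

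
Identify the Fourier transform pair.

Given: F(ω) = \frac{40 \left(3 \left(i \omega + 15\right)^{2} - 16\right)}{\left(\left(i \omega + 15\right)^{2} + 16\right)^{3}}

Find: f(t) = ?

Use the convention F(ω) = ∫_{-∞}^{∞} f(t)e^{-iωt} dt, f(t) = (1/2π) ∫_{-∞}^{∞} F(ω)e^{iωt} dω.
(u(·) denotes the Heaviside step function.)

f(t) = 5 t^{2} e^{- 15 t} \sin{\left(4 t \right)} u\left(t\right)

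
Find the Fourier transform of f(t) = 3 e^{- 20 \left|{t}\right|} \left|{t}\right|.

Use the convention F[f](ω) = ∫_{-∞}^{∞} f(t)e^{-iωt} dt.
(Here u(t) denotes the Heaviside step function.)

F(ω) = \frac{6 \left(400 - \omega^{2}\right)}{\left(\omega^{2} + 400\right)^{2}}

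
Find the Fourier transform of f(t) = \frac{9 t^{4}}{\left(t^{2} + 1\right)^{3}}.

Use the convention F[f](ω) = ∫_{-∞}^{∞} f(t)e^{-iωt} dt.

F(ω) = \frac{9 \pi \left(\omega^{2} - 5 \left|{\omega}\right| + 3\right) e^{- \left|{\omega}\right|}}{8}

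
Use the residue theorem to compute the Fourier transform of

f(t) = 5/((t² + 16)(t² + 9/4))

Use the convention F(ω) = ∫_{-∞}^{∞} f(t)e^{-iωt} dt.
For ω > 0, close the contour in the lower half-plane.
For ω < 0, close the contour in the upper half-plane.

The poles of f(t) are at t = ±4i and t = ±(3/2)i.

Let g(z) = f(z)e^{-iωz}; for large |z| the factor e^{-iωz} decays in the lower half-plane when ω > 0 and in the upper half-plane when ω < 0.

Case ω > 0 (lower half-plane, clockwise contour ⇒ F(ω) = -2πi·ΣRes):
  Res_{z = - 4 i} g(z) = - \frac{i e^{- 4 \omega}}{22}
  Res_{z = - \frac{3 i}{2}} g(z) = \frac{4 i e^{- \frac{3 \omega}{2}}}{33}
  F(ω) = -2πi·ΣRes = - \frac{\pi e^{- 4 \omega}}{11} + \frac{8 \pi e^{- \frac{3 \omega}{2}}}{33}

Case ω < 0 (upper half-plane, counterclockwise contour ⇒ F(ω) = +2πi·ΣRes):
  Res_{z = 4 i} g(z) = \frac{i e^{4 \omega}}{22}
  Res_{z = \frac{3 i}{2}} g(z) = - \frac{4 i e^{\frac{3 \omega}{2}}}{33}
  F(ω) = 2πi·ΣRes = \frac{\pi \left(8 e^{\frac{3 \omega}{2}} - 3 e^{4 \omega}\right)}{33}

Both cases combine into a single formula in |ω|:

F(ω) = - \frac{\pi e^{- 4 \left|{\omega}\right|}}{11} + \frac{8 \pi e^{- \frac{3 \left|{\omega}\right|}{2}}}{33}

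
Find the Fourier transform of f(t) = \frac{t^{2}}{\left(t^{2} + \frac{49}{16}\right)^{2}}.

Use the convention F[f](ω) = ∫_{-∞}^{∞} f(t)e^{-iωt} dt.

F(ω) = \frac{\pi \left(4 - 7 \left|{\omega}\right|\right) e^{- \frac{7 \left|{\omega}\right|}{4}}}{14}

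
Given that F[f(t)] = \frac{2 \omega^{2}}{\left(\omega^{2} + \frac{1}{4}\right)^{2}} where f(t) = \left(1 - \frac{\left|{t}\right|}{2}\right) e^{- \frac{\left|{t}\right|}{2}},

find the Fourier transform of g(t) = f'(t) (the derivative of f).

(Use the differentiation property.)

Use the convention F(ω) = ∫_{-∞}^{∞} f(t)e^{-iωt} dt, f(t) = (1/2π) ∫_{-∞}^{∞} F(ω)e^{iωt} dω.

F[g](ω) = \frac{32 i \omega^{3}}{\left(4 \omega^{2} + 1\right)^{2}}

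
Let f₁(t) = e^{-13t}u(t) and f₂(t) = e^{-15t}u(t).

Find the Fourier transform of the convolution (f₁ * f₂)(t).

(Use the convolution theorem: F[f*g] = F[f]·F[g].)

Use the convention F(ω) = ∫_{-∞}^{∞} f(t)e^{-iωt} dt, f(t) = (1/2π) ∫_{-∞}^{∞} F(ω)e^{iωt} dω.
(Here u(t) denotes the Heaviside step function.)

F[f₁*f₂](ω) = \frac{1}{\left(i \omega + 13\right) \left(i \omega + 15\right)}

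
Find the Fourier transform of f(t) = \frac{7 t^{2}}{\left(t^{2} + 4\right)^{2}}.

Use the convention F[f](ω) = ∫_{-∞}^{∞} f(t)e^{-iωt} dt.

F(ω) = \frac{7 \pi \left(1 - 2 \left|{\omega}\right|\right) e^{- 2 \left|{\omega}\right|}}{4}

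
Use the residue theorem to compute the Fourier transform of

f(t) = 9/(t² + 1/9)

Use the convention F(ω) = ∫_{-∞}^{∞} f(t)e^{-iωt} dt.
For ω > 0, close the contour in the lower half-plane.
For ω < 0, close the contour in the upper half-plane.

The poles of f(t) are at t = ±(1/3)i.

Let g(z) = f(z)e^{-iωz}; for large |z| the factor e^{-iωz} decays in the lower half-plane when ω > 0 and in the upper half-plane when ω < 0.

Case ω > 0 (lower half-plane, clockwise contour ⇒ F(ω) = -2πi·ΣRes):
  Res_{z = - \frac{i}{3}} g(z) = \frac{27 i e^{- \frac{\omega}{3}}}{2}
  F(ω) = -2πi·ΣRes = 27 \pi e^{- \frac{\omega}{3}}

Case ω < 0 (upper half-plane, counterclockwise contour ⇒ F(ω) = +2πi·ΣRes):
  Res_{z = \frac{i}{3}} g(z) = - \frac{27 i e^{\frac{\omega}{3}}}{2}
  F(ω) = 2πi·ΣRes = 27 \pi e^{\frac{\omega}{3}}

Both cases combine into a single formula in |ω|:

F(ω) = 27 \pi e^{- \frac{\left|{\omega}\right|}{3}}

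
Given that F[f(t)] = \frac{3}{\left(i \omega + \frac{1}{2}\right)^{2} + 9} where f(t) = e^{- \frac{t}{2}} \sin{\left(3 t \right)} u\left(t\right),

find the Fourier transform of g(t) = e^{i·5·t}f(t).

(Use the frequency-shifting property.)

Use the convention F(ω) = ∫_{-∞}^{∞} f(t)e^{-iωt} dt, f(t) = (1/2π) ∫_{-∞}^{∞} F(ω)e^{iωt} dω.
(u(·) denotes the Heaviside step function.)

F[g](ω) = \frac{12}{\left(2 i \left(\omega - 5\right) + 1\right)^{2} + 36}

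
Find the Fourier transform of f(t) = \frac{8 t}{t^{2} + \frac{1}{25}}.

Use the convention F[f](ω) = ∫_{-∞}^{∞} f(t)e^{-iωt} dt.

F(ω) = - 8 i \pi e^{- \frac{\left|{\omega}\right|}{5}} \operatorname{sign}{\left(\omega \right)}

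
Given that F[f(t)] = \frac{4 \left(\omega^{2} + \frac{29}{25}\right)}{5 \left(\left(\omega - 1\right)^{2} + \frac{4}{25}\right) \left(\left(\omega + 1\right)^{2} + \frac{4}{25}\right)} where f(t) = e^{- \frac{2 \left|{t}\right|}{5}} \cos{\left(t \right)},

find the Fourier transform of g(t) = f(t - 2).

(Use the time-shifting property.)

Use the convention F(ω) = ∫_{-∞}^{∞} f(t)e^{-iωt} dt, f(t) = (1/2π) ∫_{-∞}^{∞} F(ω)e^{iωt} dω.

F[g](ω) = \frac{20 \left(25 \omega^{2} + 29\right) e^{- 2 i \omega}}{625 \omega^{4} - 1050 \omega^{2} + 841}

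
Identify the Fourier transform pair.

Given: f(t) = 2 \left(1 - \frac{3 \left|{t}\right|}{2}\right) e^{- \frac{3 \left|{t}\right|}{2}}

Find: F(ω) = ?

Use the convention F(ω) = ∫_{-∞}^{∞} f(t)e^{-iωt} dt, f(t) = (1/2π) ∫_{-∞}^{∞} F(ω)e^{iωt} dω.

F(ω) = \frac{192 \omega^{2}}{\left(4 \omega^{2} + 9\right)^{2}}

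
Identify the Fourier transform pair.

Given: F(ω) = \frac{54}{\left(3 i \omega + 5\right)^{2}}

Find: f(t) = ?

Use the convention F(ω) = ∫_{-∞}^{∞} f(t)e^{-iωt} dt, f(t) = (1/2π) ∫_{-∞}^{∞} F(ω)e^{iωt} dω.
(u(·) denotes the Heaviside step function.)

f(t) = 6 t e^{- \frac{5 t}{3}} u\left(t\right)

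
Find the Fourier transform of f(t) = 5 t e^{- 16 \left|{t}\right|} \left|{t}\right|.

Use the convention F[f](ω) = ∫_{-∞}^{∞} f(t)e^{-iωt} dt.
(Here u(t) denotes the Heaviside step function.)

F(ω) = \frac{20 i \omega \left(\omega^{2} - 768\right)}{\left(\omega^{2} + 256\right)^{3}}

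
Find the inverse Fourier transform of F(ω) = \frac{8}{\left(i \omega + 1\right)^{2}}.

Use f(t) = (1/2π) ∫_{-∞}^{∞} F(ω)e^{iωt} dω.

f(t) = 8 t e^{- t} u\left(t\right)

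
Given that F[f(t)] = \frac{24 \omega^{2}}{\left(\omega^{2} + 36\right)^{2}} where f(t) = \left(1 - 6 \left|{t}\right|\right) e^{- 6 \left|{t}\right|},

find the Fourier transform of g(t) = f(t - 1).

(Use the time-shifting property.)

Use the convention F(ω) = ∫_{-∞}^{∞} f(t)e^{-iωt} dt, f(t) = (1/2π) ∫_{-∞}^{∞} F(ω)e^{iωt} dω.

F[g](ω) = \frac{24 \omega^{2} e^{- i \omega}}{\left(\omega^{2} + 36\right)^{2}}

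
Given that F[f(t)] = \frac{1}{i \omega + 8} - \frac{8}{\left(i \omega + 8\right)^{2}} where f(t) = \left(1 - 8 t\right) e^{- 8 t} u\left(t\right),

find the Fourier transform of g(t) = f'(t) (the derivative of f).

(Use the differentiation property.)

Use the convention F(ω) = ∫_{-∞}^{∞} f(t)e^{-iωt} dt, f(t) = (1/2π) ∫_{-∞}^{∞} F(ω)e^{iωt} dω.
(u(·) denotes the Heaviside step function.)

F[g](ω) = \frac{\omega^{2}}{\omega^{2} - 16 i \omega - 64}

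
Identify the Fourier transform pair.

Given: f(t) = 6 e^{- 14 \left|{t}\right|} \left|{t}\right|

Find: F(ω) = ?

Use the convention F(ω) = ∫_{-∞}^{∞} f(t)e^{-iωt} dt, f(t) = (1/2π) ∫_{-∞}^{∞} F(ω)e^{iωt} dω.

F(ω) = \frac{12 \left(196 - \omega^{2}\right)}{\left(\omega^{2} + 196\right)^{2}}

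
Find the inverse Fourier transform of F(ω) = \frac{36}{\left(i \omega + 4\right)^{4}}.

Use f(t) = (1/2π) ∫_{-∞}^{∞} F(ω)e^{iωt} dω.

f(t) = 6 t^{3} e^{- 4 t} u\left(t\right)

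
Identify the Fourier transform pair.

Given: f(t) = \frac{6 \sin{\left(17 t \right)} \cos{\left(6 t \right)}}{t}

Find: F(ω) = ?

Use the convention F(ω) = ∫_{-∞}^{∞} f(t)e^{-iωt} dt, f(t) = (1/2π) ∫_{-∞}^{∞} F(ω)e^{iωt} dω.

F(ω) = \begin{cases} 6 \pi & \text{for}\: \omega > -11 \wedge \omega < 11 \\3 \pi & \text{for}\: \omega > -23 \wedge \omega < 23 \\0 & \text{otherwise} \end{cases}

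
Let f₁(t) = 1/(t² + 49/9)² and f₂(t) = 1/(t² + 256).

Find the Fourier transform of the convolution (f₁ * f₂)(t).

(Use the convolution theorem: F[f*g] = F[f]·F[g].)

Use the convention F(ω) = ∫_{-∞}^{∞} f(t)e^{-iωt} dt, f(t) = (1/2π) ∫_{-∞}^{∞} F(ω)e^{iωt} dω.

F[f₁*f₂](ω) = \frac{9 \pi^{2} \left(7 \left|{\omega}\right| + 3\right) e^{- \frac{55 \left|{\omega}\right|}{3}}}{10976}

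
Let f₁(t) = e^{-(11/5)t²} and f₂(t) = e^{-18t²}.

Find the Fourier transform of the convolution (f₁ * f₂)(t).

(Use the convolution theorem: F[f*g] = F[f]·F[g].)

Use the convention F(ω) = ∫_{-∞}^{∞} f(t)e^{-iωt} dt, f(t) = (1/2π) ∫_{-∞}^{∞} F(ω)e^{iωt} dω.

F[f₁*f₂](ω) = \frac{\sqrt{110} \pi e^{- \frac{101 \omega^{2}}{792}}}{66}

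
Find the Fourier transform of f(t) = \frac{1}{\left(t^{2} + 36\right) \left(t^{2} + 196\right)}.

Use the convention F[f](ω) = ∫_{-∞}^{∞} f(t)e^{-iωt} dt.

F(ω) = \frac{\pi \left(7 e^{8 \left|{\omega}\right|} - 3\right) e^{- 14 \left|{\omega}\right|}}{6720}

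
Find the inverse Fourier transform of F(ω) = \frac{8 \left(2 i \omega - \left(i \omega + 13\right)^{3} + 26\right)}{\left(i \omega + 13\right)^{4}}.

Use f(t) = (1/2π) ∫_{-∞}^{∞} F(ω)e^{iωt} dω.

f(t) = 8 \left(t^{2} - 1\right) e^{- 13 t} u\left(t\right)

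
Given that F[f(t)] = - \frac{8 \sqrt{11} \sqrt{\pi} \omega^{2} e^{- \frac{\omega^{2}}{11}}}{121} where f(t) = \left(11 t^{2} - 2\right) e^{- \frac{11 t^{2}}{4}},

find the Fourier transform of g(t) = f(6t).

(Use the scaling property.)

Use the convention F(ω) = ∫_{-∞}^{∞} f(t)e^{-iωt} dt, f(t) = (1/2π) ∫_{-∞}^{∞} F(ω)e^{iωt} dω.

F[g](ω) = - \frac{\sqrt{11} \sqrt{\pi} \omega^{2} e^{- \frac{\omega^{2}}{396}}}{3267}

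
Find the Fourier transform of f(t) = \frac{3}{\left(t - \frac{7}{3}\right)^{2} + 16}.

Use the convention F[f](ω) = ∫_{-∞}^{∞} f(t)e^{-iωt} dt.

F(ω) = \frac{3 \pi e^{- \frac{7 i \omega}{3} - 4 \left|{\omega}\right|}}{4}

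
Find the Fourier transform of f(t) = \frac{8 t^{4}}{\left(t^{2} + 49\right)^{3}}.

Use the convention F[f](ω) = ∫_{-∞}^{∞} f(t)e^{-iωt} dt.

F(ω) = \frac{\pi \left(49 \omega^{2} - 35 \left|{\omega}\right| + 3\right) e^{- 7 \left|{\omega}\right|}}{7}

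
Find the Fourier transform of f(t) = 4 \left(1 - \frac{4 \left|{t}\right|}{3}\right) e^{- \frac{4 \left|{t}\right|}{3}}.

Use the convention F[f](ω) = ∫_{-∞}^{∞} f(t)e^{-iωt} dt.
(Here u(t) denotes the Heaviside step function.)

F(ω) = \frac{1728 \omega^{2}}{\left(9 \omega^{2} + 16\right)^{2}}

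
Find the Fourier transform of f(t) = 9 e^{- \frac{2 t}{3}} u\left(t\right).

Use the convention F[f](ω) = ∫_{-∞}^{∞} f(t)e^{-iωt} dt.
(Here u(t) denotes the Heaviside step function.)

F(ω) = \frac{27}{3 i \omega + 2}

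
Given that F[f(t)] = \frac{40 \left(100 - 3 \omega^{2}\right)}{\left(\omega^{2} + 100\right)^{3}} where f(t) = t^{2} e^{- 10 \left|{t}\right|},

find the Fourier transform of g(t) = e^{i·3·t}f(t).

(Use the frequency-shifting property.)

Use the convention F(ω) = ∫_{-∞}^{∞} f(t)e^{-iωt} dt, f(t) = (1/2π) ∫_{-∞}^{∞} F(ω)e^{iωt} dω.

F[g](ω) = \frac{40 \left(100 - 3 \left(\omega - 3\right)^{2}\right)}{\left(\left(\omega - 3\right)^{2} + 100\right)^{3}}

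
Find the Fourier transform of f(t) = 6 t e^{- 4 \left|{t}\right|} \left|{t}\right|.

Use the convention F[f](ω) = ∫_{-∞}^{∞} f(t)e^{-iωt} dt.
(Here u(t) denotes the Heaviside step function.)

F(ω) = \frac{24 i \omega \left(\omega^{2} - 48\right)}{\left(\omega^{2} + 16\right)^{3}}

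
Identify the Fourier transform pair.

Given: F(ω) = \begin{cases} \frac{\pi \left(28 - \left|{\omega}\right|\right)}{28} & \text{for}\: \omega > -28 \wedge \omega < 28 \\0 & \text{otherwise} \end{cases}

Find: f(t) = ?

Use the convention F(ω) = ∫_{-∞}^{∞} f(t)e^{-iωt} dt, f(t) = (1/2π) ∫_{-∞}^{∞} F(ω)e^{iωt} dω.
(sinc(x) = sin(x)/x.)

f(t) = 14 \operatorname{sinc}^{2}{\left(14 t \right)}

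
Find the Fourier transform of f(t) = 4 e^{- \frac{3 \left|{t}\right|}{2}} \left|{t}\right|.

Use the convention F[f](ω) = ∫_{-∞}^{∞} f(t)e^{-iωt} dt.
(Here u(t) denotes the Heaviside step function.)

F(ω) = \frac{32 \left(9 - 4 \omega^{2}\right)}{\left(4 \omega^{2} + 9\right)^{2}}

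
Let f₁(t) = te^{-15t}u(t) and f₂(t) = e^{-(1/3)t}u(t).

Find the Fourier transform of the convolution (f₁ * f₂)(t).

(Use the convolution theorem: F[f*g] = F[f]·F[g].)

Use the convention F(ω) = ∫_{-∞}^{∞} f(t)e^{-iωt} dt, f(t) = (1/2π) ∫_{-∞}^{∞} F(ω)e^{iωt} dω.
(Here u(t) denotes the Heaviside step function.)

F[f₁*f₂](ω) = \frac{3}{\left(i \omega + 15\right)^{2} \left(3 i \omega + 1\right)}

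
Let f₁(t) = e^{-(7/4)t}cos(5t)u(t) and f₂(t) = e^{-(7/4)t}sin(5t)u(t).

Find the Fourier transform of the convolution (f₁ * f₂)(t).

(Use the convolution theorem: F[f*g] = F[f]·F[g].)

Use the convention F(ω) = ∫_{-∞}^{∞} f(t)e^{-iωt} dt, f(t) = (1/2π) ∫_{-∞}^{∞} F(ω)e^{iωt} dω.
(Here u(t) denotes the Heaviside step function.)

F[f₁*f₂](ω) = \frac{320 \left(4 i \omega + 7\right)}{\left(\left(4 i \omega + 7\right)^{2} + 400\right)^{2}}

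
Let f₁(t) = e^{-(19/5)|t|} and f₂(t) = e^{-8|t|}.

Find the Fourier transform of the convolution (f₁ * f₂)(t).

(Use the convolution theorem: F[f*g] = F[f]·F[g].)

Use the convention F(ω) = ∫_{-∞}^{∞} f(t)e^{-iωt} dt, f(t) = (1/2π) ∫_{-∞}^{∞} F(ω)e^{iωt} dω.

F[f₁*f₂](ω) = \frac{3040}{\left(\omega^{2} + 64\right) \left(25 \omega^{2} + 361\right)}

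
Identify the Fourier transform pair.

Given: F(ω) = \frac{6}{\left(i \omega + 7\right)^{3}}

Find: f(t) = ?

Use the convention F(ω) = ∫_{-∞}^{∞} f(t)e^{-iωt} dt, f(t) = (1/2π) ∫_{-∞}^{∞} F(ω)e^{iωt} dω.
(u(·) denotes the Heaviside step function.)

f(t) = 3 t^{2} e^{- 7 t} u\left(t\right)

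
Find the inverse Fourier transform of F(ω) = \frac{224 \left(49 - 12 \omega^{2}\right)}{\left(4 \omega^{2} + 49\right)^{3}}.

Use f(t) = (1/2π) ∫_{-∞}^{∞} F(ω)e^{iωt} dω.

f(t) = t^{2} e^{- \frac{7 \left|{t}\right|}{2}}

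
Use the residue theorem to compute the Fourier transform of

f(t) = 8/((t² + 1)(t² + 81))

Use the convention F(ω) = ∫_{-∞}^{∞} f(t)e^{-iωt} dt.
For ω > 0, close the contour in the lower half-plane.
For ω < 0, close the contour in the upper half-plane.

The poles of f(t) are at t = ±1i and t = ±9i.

Let g(z) = f(z)e^{-iωz}; for large |z| the factor e^{-iωz} decays in the lower half-plane when ω > 0 and in the upper half-plane when ω < 0.

Case ω > 0 (lower half-plane, clockwise contour ⇒ F(ω) = -2πi·ΣRes):
  Res_{z = - i} g(z) = \frac{i e^{- \omega}}{20}
  Res_{z = - 9 i} g(z) = - \frac{i e^{- 9 \omega}}{180}
  F(ω) = -2πi·ΣRes = \frac{\pi e^{- \omega}}{10} - \frac{\pi e^{- 9 \omega}}{90}

Case ω < 0 (upper half-plane, counterclockwise contour ⇒ F(ω) = +2πi·ΣRes):
  Res_{z = i} g(z) = - \frac{i e^{\omega}}{20}
  Res_{z = 9 i} g(z) = \frac{i e^{9 \omega}}{180}
  F(ω) = 2πi·ΣRes = \frac{\pi \left(9 - e^{8 \omega}\right) e^{\omega}}{90}

Both cases combine into a single formula in |ω|:

F(ω) = \frac{\pi e^{- \left|{\omega}\right|}}{10} - \frac{\pi e^{- 9 \left|{\omega}\right|}}{90}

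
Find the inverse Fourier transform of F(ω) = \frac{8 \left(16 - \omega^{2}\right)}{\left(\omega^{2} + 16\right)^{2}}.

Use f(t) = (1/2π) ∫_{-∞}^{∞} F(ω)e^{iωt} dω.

f(t) = 4 e^{- 4 \left|{t}\right|} \left|{t}\right|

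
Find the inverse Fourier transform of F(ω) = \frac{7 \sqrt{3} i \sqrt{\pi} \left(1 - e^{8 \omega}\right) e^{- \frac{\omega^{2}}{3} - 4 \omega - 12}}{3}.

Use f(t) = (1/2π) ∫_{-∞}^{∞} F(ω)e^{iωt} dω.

f(t) = 7 e^{- \frac{3 t^{2}}{4}} \sin{\left(6 t \right)}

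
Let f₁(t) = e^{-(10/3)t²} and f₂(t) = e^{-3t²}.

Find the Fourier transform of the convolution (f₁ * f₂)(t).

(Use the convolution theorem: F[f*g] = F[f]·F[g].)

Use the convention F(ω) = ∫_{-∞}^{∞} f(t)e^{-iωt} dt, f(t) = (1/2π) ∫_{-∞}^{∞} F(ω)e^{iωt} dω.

F[f₁*f₂](ω) = \frac{\sqrt{10} \pi e^{- \frac{19 \omega^{2}}{120}}}{10}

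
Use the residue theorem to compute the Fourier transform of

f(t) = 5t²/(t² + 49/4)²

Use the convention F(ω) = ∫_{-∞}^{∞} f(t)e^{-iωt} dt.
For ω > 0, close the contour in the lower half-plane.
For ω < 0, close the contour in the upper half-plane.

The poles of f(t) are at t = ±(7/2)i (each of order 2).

Let g(z) = f(z)e^{-iωz}; for large |z| the factor e^{-iωz} decays in the lower half-plane when ω > 0 and in the upper half-plane when ω < 0.

Case ω > 0 (lower half-plane, clockwise contour ⇒ F(ω) = -2πi·ΣRes):
  Res_{z = - \frac{7 i}{2}} g(z) = \frac{5 i \left(2 - 7 \omega\right) e^{- \frac{7 \omega}{2}}}{28} (pole of order 2)
  F(ω) = -2πi·ΣRes = \frac{5 \pi \left(2 - 7 \omega\right) e^{- \frac{7 \omega}{2}}}{14}

Case ω < 0 (upper half-plane, counterclockwise contour ⇒ F(ω) = +2πi·ΣRes):
  Res_{z = \frac{7 i}{2}} g(z) = \frac{5 i \left(- 7 \omega - 2\right) e^{\frac{7 \omega}{2}}}{28} (pole of order 2)
  F(ω) = 2πi·ΣRes = \frac{5 \pi \left(7 \omega + 2\right) e^{\frac{7 \omega}{2}}}{14}

Both cases combine into a single formula in |ω|:

F(ω) = \frac{5 \pi \left(2 - 7 \left|{\omega}\right|\right) e^{- \frac{7 \left|{\omega}\right|}{2}}}{14}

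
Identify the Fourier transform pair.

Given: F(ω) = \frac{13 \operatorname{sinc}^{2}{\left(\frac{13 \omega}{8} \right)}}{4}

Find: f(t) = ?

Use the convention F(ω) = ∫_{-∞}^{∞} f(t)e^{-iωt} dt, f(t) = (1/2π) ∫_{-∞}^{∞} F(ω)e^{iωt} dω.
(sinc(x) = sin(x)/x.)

f(t) = \begin{cases} 1 - \frac{4 \left|{t}\right|}{13} & \text{for}\: \left|{t}\right| < \frac{13}{4} \\0 & \text{otherwise} \end{cases}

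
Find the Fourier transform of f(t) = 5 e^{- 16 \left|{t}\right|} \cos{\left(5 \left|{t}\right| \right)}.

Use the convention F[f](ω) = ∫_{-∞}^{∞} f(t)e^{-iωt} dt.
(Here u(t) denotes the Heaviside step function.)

F(ω) = \frac{160 \left(\omega^{2} + 281\right)}{\omega^{4} + 462 \omega^{2} + 78961}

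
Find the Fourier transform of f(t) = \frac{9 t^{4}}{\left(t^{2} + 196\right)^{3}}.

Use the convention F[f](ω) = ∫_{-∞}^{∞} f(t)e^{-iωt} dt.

F(ω) = \frac{9 \pi \left(196 \omega^{2} - 70 \left|{\omega}\right| + 3\right) e^{- 14 \left|{\omega}\right|}}{112}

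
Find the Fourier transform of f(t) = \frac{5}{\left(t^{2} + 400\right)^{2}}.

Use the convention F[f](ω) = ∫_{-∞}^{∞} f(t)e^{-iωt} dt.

F(ω) = \frac{\pi \left(20 \left|{\omega}\right| + 1\right) e^{- 20 \left|{\omega}\right|}}{3200}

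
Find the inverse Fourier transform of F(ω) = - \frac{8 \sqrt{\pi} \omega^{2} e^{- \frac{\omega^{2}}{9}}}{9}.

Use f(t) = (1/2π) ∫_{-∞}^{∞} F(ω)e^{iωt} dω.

f(t) = 3 \left(9 t^{2} - 2\right) e^{- \frac{9 t^{2}}{4}}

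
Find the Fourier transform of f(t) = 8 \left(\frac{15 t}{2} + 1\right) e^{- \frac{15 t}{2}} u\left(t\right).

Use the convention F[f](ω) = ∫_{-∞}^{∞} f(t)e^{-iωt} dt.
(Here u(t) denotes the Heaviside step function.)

F(ω) = \frac{32 \left(- i \omega - 15\right)}{4 \omega^{2} - 60 i \omega - 225}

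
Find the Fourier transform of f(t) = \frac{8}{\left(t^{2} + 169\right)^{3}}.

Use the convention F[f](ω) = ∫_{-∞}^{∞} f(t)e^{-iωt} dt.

F(ω) = \frac{\pi \left(169 \omega^{2} + 39 \left|{\omega}\right| + 3\right) e^{- 13 \left|{\omega}\right|}}{371293}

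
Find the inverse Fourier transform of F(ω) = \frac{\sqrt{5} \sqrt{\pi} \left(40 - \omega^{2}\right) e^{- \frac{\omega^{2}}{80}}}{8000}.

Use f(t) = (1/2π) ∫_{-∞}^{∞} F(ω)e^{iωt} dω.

f(t) = 2 t^{2} e^{- 20 t^{2}}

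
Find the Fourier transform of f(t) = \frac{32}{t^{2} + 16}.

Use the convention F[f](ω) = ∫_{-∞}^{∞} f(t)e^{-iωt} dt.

F(ω) = 8 \pi e^{- 4 \left|{\omega}\right|}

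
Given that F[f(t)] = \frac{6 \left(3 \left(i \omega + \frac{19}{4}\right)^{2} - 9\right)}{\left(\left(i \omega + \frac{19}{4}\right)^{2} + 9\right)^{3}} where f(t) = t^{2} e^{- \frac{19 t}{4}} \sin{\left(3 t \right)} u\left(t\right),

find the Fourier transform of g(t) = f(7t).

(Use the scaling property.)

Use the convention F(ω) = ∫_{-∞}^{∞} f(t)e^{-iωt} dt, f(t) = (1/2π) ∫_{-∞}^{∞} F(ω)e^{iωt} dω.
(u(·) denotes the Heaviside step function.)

F[g](ω) = \frac{1580544 \left(\left(4 i \omega + 133\right)^{2} - 2352\right)}{\left(\left(4 i \omega + 133\right)^{2} + 7056\right)^{3}}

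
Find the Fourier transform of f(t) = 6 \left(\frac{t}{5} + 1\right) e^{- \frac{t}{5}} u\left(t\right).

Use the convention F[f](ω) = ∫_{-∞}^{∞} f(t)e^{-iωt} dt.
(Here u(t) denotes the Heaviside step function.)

F(ω) = \frac{30 \left(- 5 i \omega - 2\right)}{25 \omega^{2} - 10 i \omega - 1}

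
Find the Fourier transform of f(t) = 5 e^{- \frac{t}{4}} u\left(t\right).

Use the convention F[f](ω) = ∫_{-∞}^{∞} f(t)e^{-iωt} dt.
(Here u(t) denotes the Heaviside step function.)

F(ω) = \frac{20}{4 i \omega + 1}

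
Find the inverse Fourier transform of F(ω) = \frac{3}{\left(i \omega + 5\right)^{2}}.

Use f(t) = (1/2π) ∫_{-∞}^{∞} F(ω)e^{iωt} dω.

f(t) = 3 t e^{- 5 t} u\left(t\right)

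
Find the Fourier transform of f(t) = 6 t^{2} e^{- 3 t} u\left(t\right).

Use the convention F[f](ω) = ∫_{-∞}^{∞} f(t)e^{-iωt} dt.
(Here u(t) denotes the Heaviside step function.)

F(ω) = \frac{12}{\left(i \omega + 3\right)^{3}}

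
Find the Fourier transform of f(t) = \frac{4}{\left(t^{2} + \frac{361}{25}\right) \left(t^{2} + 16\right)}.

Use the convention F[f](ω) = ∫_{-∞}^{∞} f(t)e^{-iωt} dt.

F(ω) = - \frac{25 \pi e^{- 4 \left|{\omega}\right|}}{39} + \frac{500 \pi e^{- \frac{19 \left|{\omega}\right|}{5}}}{741}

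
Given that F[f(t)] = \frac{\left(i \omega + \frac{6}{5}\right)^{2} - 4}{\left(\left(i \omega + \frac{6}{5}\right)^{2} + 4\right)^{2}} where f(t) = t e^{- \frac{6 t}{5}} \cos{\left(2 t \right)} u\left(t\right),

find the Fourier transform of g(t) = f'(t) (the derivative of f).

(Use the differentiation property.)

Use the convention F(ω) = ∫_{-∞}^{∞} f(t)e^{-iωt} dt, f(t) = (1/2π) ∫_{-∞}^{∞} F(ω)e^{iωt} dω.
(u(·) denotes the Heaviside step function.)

F[g](ω) = \frac{25 i \omega \left(\left(5 i \omega + 6\right)^{2} - 100\right)}{\left(\left(5 i \omega + 6\right)^{2} + 100\right)^{2}}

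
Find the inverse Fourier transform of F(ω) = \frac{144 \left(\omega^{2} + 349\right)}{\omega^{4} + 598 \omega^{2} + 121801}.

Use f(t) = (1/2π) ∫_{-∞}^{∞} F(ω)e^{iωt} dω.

f(t) = 4 e^{- 18 \left|{t}\right|} \cos{\left(5 \left|{t}\right| \right)}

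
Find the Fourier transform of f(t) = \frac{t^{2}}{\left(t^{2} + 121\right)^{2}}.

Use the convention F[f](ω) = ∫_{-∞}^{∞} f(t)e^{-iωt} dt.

F(ω) = \frac{\pi \left(1 - 11 \left|{\omega}\right|\right) e^{- 11 \left|{\omega}\right|}}{22}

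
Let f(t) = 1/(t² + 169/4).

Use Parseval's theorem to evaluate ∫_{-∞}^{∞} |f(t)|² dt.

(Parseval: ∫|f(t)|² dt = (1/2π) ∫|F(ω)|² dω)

∫|f(t)|² dt = \frac{4 \pi}{2197}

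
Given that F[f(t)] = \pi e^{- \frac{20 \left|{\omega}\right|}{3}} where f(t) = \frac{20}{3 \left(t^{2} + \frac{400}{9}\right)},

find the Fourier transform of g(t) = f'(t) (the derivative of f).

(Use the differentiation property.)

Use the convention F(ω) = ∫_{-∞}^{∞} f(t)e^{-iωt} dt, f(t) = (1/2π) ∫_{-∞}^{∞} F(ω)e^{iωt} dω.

F[g](ω) = i \pi \omega e^{- \frac{20 \left|{\omega}\right|}{3}}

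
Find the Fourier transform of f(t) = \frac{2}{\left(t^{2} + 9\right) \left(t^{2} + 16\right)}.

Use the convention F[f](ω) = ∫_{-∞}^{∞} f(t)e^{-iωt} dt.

F(ω) = \frac{\pi \left(4 e^{\left|{\omega}\right|} - 3\right) e^{- 4 \left|{\omega}\right|}}{42}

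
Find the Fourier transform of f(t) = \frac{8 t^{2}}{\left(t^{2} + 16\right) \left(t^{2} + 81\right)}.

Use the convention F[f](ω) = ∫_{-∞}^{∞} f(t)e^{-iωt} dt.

F(ω) = \frac{8 \pi \left(9 - 4 e^{5 \left|{\omega}\right|}\right) e^{- 9 \left|{\omega}\right|}}{65}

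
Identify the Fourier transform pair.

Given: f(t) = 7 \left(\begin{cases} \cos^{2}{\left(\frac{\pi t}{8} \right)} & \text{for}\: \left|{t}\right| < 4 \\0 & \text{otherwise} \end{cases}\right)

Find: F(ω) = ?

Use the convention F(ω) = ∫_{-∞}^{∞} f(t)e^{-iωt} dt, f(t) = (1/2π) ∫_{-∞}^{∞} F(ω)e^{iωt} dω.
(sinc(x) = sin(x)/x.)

F(ω) = - \frac{28 \pi^{2} \operatorname{sinc}{\left(4 \omega \right)}}{16 \omega^{2} - \pi^{2}}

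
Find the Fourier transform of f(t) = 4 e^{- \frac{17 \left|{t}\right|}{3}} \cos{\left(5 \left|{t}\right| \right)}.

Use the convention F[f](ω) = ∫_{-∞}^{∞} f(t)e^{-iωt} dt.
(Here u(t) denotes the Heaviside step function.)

F(ω) = \frac{408 \left(9 \omega^{2} + 514\right)}{81 \omega^{4} + 1152 \omega^{2} + 264196}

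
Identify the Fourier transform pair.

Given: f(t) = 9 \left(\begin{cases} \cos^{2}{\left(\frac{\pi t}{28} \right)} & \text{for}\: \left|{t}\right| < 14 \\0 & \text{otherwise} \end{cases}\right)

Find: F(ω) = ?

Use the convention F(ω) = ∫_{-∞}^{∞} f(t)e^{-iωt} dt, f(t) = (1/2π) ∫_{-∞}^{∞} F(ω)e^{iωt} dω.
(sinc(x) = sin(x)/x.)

F(ω) = - \frac{126 \pi^{2} \operatorname{sinc}{\left(14 \omega \right)}}{196 \omega^{2} - \pi^{2}}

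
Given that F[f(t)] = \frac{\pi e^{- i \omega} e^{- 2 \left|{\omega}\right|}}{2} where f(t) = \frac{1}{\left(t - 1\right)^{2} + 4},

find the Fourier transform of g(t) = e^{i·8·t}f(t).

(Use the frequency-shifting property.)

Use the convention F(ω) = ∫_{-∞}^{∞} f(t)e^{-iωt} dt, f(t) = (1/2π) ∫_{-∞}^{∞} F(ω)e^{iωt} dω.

F[g](ω) = \frac{\pi e^{- i \left(\omega - 8\right) - 2 \left|{\omega - 8}\right|}}{2}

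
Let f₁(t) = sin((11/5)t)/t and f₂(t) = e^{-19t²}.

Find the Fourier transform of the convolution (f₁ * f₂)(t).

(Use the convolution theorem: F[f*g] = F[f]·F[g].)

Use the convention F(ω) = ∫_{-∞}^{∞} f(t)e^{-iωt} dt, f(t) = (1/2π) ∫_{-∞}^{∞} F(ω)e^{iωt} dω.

F[f₁*f₂](ω) = \begin{cases} \frac{\sqrt{19} \pi^{\frac{3}{2}} e^{- \frac{\omega^{2}}{76}}}{19} & \text{for}\: \omega > - \frac{11}{5} \wedge \omega < \frac{11}{5} \\0 & \text{otherwise} \end{cases}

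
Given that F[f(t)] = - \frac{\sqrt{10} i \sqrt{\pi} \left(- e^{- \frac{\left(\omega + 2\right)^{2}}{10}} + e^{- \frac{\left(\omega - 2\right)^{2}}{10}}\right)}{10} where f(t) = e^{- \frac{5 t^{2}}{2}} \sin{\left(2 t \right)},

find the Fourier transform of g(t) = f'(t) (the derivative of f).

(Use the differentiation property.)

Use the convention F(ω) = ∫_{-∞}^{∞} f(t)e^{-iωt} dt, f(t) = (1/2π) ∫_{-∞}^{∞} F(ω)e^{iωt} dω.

F[g](ω) = \frac{\sqrt{10} \sqrt{\pi} \omega \left(e^{\frac{4 \omega}{5}} - 1\right) e^{- \frac{\omega^{2}}{10} - \frac{2 \omega}{5} - \frac{2}{5}}}{10}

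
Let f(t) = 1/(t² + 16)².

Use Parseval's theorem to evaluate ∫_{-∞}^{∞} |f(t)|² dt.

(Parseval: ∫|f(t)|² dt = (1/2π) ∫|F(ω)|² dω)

∫|f(t)|² dt = \frac{5 \pi}{262144}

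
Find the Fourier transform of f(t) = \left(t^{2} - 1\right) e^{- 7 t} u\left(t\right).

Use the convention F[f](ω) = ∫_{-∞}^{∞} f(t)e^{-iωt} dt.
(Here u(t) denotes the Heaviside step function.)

F(ω) = \frac{2 i \omega - \left(i \omega + 7\right)^{3} + 14}{\left(i \omega + 7\right)^{4}}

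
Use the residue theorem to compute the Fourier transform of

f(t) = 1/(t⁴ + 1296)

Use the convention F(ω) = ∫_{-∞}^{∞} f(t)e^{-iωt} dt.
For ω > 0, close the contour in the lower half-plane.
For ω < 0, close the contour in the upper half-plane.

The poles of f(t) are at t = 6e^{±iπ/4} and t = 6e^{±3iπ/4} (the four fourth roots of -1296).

Let g(z) = f(z)e^{-iωz}; for large |z| the factor e^{-iωz} decays in the lower half-plane when ω > 0 and in the upper half-plane when ω < 0.

Case ω > 0 (lower half-plane, clockwise contour ⇒ F(ω) = -2πi·ΣRes):
  Res_{z = - 3 \sqrt{2} - 3 \sqrt{2} i} g(z) = \frac{\sqrt{2} i \left(1 - i\right) e^{3 \sqrt{2} \omega \left(-1 + i\right)}}{1728}
  Res_{z = 3 \sqrt{2} - 3 \sqrt{2} i} g(z) = \frac{\sqrt{2} i \left(1 + i\right) e^{- 3 \sqrt{2} \omega \left(1 + i\right)}}{1728}
  F(ω) = -2πi·ΣRes = \frac{\sqrt{2} \pi \left(1 - i\right) \left(e^{6 \sqrt{2} i \omega} + i\right) e^{- 3 \sqrt{2} \omega \left(1 + i\right)}}{864} = \frac{\pi e^{- 3 \sqrt{2} \omega} \sin{\left(3 \sqrt{2} \omega + \frac{\pi}{4} \right)}}{216}

Case ω < 0 (upper half-plane, counterclockwise contour ⇒ F(ω) = +2πi·ΣRes):
  Res_{z = 3 \sqrt{2} + 3 \sqrt{2} i} g(z) = \frac{\sqrt{2} i \left(-1 + i\right) e^{3 \sqrt{2} \omega \left(1 - i\right)}}{1728}
  Res_{z = - 3 \sqrt{2} + 3 \sqrt{2} i} g(z) = \frac{\sqrt{2} \left(1 - i\right) e^{3 \sqrt{2} \omega \left(1 + i\right)}}{1728}
  F(ω) = 2πi·ΣRes = - \frac{\sqrt{2} i \pi \left(i \left(1 - i\right) e^{3 \sqrt{2} \omega \left(1 - i\right)} - \left(1 - i\right) e^{3 \sqrt{2} \omega \left(1 + i\right)}\right)}{864} = \frac{\pi e^{3 \sqrt{2} \omega} \cos{\left(3 \sqrt{2} \omega + \frac{\pi}{4} \right)}}{216}

Both cases combine into a single formula in |ω|:

F(ω) = \frac{\pi e^{- 3 \sqrt{2} \left|{\omega}\right|} \sin{\left(3 \sqrt{2} \left|{\omega}\right| + \frac{\pi}{4} \right)}}{216}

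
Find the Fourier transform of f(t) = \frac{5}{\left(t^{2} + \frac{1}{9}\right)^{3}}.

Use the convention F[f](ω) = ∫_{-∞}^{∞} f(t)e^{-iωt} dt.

F(ω) = \frac{135 \pi \left(\omega^{2} + 9 \left|{\omega}\right| + 27\right) e^{- \frac{\left|{\omega}\right|}{3}}}{8}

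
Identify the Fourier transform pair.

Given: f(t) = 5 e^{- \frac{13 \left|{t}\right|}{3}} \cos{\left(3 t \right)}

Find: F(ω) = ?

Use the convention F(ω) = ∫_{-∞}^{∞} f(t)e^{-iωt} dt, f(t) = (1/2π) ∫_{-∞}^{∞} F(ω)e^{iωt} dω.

F(ω) = \frac{390 \left(9 \omega^{2} + 250\right)}{81 \omega^{4} + 1584 \omega^{2} + 62500}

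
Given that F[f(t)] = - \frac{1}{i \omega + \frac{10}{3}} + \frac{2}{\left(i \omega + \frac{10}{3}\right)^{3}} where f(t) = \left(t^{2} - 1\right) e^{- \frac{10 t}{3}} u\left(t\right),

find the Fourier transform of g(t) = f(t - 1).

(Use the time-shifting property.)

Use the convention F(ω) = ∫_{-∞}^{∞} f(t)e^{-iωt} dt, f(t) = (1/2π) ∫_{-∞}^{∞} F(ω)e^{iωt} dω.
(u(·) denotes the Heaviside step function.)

F[g](ω) = \frac{3 \left(54 i \omega - \left(3 i \omega + 10\right)^{3} + 180\right) e^{- i \omega}}{\left(3 i \omega + 10\right)^{4}}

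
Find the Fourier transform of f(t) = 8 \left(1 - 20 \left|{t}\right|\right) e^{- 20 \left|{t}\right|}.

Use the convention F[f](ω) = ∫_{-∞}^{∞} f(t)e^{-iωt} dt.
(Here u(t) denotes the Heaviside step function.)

F(ω) = \frac{640 \omega^{2}}{\left(\omega^{2} + 400\right)^{2}}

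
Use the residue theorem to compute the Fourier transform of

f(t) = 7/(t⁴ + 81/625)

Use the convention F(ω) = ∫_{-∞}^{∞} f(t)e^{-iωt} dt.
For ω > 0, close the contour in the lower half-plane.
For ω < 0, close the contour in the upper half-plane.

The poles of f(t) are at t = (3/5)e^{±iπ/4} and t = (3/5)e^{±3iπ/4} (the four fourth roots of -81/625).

Let g(z) = f(z)e^{-iωz}; for large |z| the factor e^{-iωz} decays in the lower half-plane when ω > 0 and in the upper half-plane when ω < 0.

Case ω > 0 (lower half-plane, clockwise contour ⇒ F(ω) = -2πi·ΣRes):
  Res_{z = - \frac{3 \sqrt{2}}{10} - \frac{3 \sqrt{2} i}{10}} g(z) = \frac{875 \sqrt{2} i \left(1 - i\right) e^{\frac{3 \sqrt{2} \omega \left(-1 + i\right)}{10}}}{216}
  Res_{z = \frac{3 \sqrt{2}}{10} - \frac{3 \sqrt{2} i}{10}} g(z) = \frac{875 \sqrt{2} i \left(1 + i\right) e^{- \frac{3 \sqrt{2} \omega \left(1 + i\right)}{10}}}{216}
  F(ω) = -2πi·ΣRes = \frac{875 \sqrt{2} \pi \left(1 - i\right) \left(e^{\frac{3 \sqrt{2} i \omega}{5}} + i\right) e^{- \frac{3 \sqrt{2} \omega \left(1 + i\right)}{10}}}{108} = \frac{875 \pi e^{- \frac{3 \sqrt{2} \omega}{10}} \sin{\left(\frac{3 \sqrt{2} \omega}{10} + \frac{\pi}{4} \right)}}{27}

Case ω < 0 (upper half-plane, counterclockwise contour ⇒ F(ω) = +2πi·ΣRes):
  Res_{z = \frac{3 \sqrt{2}}{10} + \frac{3 \sqrt{2} i}{10}} g(z) = \frac{875 \sqrt{2} i \left(-1 + i\right) e^{\frac{3 \sqrt{2} \omega \left(1 - i\right)}{10}}}{216}
  Res_{z = - \frac{3 \sqrt{2}}{10} + \frac{3 \sqrt{2} i}{10}} g(z) = \frac{875 \sqrt{2} \left(1 - i\right) e^{\frac{3 \sqrt{2} \omega \left(1 + i\right)}{10}}}{216}
  F(ω) = 2πi·ΣRes = - \frac{875 \sqrt{2} i \pi \left(i \left(1 - i\right) e^{\frac{3 \sqrt{2} \omega \left(1 - i\right)}{10}} - \left(1 - i\right) e^{\frac{3 \sqrt{2} \omega \left(1 + i\right)}{10}}\right)}{108} = \frac{875 \pi e^{\frac{3 \sqrt{2} \omega}{10}} \cos{\left(\frac{3 \sqrt{2} \omega}{10} + \frac{\pi}{4} \right)}}{27}

Both cases combine into a single formula in |ω|:

F(ω) = \frac{875 \pi e^{- \frac{3 \sqrt{2} \left|{\omega}\right|}{10}} \sin{\left(\frac{3 \sqrt{2} \left|{\omega}\right|}{10} + \frac{\pi}{4} \right)}}{27}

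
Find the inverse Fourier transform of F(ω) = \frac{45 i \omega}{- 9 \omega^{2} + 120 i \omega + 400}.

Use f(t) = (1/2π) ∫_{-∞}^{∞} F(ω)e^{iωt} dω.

f(t) = 5 \left(1 - \frac{20 t}{3}\right) e^{- \frac{20 t}{3}} u\left(t\right)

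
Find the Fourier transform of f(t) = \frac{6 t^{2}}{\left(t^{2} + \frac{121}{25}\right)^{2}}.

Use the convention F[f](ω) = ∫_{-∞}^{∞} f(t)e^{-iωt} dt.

F(ω) = \frac{3 \pi \left(5 - 11 \left|{\omega}\right|\right) e^{- \frac{11 \left|{\omega}\right|}{5}}}{11}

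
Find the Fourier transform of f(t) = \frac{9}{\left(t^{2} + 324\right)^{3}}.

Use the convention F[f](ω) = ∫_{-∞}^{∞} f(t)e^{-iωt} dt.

F(ω) = \frac{\pi \left(108 \omega^{2} + 18 \left|{\omega}\right| + 1\right) e^{- 18 \left|{\omega}\right|}}{559872}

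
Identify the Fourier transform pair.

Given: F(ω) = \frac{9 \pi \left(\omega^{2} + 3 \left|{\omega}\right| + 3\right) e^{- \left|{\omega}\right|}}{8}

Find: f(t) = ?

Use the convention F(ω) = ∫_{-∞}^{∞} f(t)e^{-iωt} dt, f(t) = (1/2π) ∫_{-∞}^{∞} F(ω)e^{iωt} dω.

f(t) = \frac{9}{\left(t^{2} + 1\right)^{3}}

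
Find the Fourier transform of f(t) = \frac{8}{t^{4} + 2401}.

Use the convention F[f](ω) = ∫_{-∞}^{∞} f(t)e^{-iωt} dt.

F(ω) = \frac{8 \pi e^{- \frac{7 \sqrt{2} \left|{\omega}\right|}{2}} \sin{\left(\frac{7 \sqrt{2} \left|{\omega}\right|}{2} + \frac{\pi}{4} \right)}}{343}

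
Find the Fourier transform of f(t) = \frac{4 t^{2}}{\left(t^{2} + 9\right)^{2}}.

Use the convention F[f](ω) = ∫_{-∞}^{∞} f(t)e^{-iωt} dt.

F(ω) = \frac{2 \pi \left(1 - 3 \left|{\omega}\right|\right) e^{- 3 \left|{\omega}\right|}}{3}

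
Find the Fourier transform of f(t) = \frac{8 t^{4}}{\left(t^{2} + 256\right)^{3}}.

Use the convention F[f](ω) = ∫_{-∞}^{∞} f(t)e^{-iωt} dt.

F(ω) = \frac{\pi \left(256 \omega^{2} - 80 \left|{\omega}\right| + 3\right) e^{- 16 \left|{\omega}\right|}}{16}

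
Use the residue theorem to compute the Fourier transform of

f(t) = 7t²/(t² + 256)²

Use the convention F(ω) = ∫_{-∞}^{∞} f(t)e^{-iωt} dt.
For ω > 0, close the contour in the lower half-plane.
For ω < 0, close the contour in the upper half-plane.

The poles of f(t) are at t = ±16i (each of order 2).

Let g(z) = f(z)e^{-iωz}; for large |z| the factor e^{-iωz} decays in the lower half-plane when ω > 0 and in the upper half-plane when ω < 0.

Case ω > 0 (lower half-plane, clockwise contour ⇒ F(ω) = -2πi·ΣRes):
  Res_{z = - 16 i} g(z) = \frac{7 i \left(1 - 16 \omega\right) e^{- 16 \omega}}{64} (pole of order 2)
  F(ω) = -2πi·ΣRes = \frac{7 \pi \left(1 - 16 \omega\right) e^{- 16 \omega}}{32}

Case ω < 0 (upper half-plane, counterclockwise contour ⇒ F(ω) = +2πi·ΣRes):
  Res_{z = 16 i} g(z) = \frac{7 i \left(- 16 \omega - 1\right) e^{16 \omega}}{64} (pole of order 2)
  F(ω) = 2πi·ΣRes = \frac{7 \pi \left(16 \omega + 1\right) e^{16 \omega}}{32}

Both cases combine into a single formula in |ω|:

F(ω) = \frac{7 \pi \left(1 - 16 \left|{\omega}\right|\right) e^{- 16 \left|{\omega}\right|}}{32}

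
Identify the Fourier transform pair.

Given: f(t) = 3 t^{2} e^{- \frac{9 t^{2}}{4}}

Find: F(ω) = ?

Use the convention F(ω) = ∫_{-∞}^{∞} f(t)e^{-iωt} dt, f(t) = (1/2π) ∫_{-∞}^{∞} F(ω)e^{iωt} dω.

F(ω) = \frac{4 \sqrt{\pi} \left(9 - 2 \omega^{2}\right) e^{- \frac{\omega^{2}}{9}}}{81}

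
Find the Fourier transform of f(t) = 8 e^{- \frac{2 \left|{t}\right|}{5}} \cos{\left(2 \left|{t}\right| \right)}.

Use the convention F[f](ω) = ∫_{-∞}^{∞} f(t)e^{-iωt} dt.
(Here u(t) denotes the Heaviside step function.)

F(ω) = \frac{160 \left(25 \omega^{2} + 104\right)}{625 \omega^{4} - 4800 \omega^{2} + 10816}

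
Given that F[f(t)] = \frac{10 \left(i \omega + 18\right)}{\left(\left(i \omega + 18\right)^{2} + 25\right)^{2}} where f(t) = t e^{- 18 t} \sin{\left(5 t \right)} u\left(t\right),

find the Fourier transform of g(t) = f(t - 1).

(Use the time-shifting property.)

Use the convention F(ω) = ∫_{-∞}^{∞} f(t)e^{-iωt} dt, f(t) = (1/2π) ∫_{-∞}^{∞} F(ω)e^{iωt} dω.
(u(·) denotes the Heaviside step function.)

F[g](ω) = \frac{10 \left(i \omega + 18\right) e^{- i \omega}}{\left(\left(i \omega + 18\right)^{2} + 25\right)^{2}}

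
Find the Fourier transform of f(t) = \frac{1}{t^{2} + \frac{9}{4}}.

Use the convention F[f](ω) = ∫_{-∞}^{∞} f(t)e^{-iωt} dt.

F(ω) = \frac{2 \pi e^{- \frac{3 \left|{\omega}\right|}{2}}}{3}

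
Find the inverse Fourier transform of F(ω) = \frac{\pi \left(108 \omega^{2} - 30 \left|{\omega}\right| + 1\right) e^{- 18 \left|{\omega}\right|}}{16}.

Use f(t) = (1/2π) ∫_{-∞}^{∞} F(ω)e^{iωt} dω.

f(t) = \frac{3 t^{4}}{\left(t^{2} + 324\right)^{3}}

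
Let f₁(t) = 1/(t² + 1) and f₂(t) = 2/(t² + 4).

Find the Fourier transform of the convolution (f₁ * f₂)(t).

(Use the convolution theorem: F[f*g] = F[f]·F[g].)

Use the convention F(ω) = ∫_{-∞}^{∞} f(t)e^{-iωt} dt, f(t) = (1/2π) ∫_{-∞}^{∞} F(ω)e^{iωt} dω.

F[f₁*f₂](ω) = \pi^{2} e^{- 3 \left|{\omega}\right|}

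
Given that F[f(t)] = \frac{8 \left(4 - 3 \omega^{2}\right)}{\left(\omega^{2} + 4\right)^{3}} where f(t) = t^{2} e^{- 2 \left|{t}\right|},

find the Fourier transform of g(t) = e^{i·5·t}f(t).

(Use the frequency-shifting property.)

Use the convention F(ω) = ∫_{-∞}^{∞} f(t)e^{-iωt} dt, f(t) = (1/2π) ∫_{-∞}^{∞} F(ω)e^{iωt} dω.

F[g](ω) = \frac{8 \left(4 - 3 \left(\omega - 5\right)^{2}\right)}{\left(\left(\omega - 5\right)^{2} + 4\right)^{3}}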